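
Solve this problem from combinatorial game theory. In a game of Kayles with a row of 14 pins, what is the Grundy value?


Kayles: a move removes 1 or 2 adjacent pins from a contiguous row.
Removing pins from a row of k leaves two independent rows (a, b) with a + b = k - 1 (one pin) or a + b = k - 2 (two pins); an end removal gives a = 0.
By Sprague-Grundy, G(k) = mex{ G(a) XOR G(b) } over all these splits. G(0) = 0.
G(1): splits (0,0):0^0=0 -> mex({0}) = 1
G(2): splits (0,1):0^1=1 (0,0):0^0=0 -> mex({0, 1}) = 2
G(3): splits (0,2):0^2=2 (1,1):1^1=0 (0,1):0^1=1 -> mex({0, 1, 2}) = 3
G(4): splits (0,3):0^3=3 (1,2):1^2=3 (0,2):0^2=2 (1,1):1^1=0 -> mex({0, 2, 3}) = 1
G(5): splits (0,4):0^1=1 (1,3):1^3=2 (2,2):2^2=0 (0,3):0^3=3 (1,2):1^2=3 -> mex({0, 1, 2, 3}) = 4
G(6) = mex({0, 1, 2, 4}) = 3
G(7) = mex({0, 1, 3, 4, 5}) = 2
G(8) = mex({0, 2, 3, 5, 6}) = 1
G(9) = mex({0, 1, 2, 3, 6, 7}) = 4
G(10) = mex({0, 1, 3, 4, 5, 7}) = 2
G(11) = mex({0, 1, 2, 3, 4, 5}) = 6
G(12) = mex({0, 1, 2, 3, 5, 6, 7}) = 4
G(13) = mex({0, 2, 3, 4, 6, 7}) = 1
G(14) = mex({0, 1, 4, 5, 6, 7}) = 2
Therefore G(14) = 2.

2


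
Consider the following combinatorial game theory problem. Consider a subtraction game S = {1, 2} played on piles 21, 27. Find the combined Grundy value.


Subtraction set: {1, 2}
For this subtraction set, G(n) = n mod 3 (period = max + 1 = 3).
Pile 1 (size 21): G(21) = 21 mod 3 = 0
Pile 2 (size 27): G(27) = 27 mod 3 = 0
Total Grundy value = XOR of all: 0 XOR 0 = 0

0


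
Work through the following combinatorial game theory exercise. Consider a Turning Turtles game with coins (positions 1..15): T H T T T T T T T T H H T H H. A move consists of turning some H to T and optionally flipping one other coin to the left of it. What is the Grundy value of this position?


Coins: T H T T T T T T T T H H T H H
Key fact: a single head at position k behaves exactly like a Nim heap of size k (turning it to T and optionally flipping a coin at j < k corresponds to moving the heap from k to j, or to 0), and heads combine as a disjunctive sum (two heads at the same place would cancel, matching j XOR j = 0). So the Nim-value is the XOR of the 1-indexed positions of the heads.
Face-up positions (1-indexed): [2, 11, 12, 14, 15]
XOR 0 with 2: 0 XOR 2 = 2
XOR 2 with 11: 2 XOR 11 = 9
XOR 9 with 12: 9 XOR 12 = 5
XOR 5 with 14: 5 XOR 14 = 11
XOR 11 with 15: 11 XOR 15 = 4
Nim-value = 4

4


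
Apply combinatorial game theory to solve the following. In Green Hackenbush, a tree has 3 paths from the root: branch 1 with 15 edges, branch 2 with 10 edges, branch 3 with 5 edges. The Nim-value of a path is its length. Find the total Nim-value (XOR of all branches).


The tree has 3 branches from the ground vertex.
In Green Hackenbush, the Nim-value of a simple path of length k is k.
Branch 1: length 15, Nim-value = 15
Branch 2: length 10, Nim-value = 10
Branch 3: length 5, Nim-value = 5
Total Nim-value = XOR of all branch values:
0 XOR 15 = 15
15 XOR 10 = 5
5 XOR 5 = 0
Nim-value of the tree = 0

0


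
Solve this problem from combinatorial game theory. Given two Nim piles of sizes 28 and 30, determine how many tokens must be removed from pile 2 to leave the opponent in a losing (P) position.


Piles: 28 and 30
Current XOR: 28 XOR 30 = 2 (non-zero, so this is an N-position).
To make the XOR zero, we need to find a move that balances the piles.
For pile 2 (size 30): target = 30 XOR 2 = 28
We reduce pile 2 from 30 to 28.
Tokens removed: 30 - 28 = 2
Verification: 28 XOR 28 = 0

2


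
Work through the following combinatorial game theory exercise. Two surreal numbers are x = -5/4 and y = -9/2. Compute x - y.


x = -5/4, y = -9/2
Converting to common denominator: 4
x = -5/4, y = -18/4
x - y = -5/4 - -9/2 = 13/4

13/4


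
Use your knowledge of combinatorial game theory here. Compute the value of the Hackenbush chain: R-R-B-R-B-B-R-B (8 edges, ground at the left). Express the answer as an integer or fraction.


Edges (from ground): R-R-B-R-B-B-R-B
By Berlekamp's sign-expansion rule, a Blue-Red Hackenbush stalk has the value of the surreal number whose sign sequence is the edge sequence with B -> + and R -> -.
Sign sequence: --+-++-+
Trace the sign expansion in the surreal number tree, starting from 0:
Edge 1: R (sign -) -> bounds (-inf, 0), value = -1
Edge 2: R (sign -) -> bounds (-inf, -1), value = -2
Edge 3: B (sign +) -> bounds (-2, -1), value = -3/2
Edge 4: R (sign -) -> bounds (-2, -3/2), value = -7/4
Edge 5: B (sign +) -> bounds (-7/4, -3/2), value = -13/8
Edge 6: B (sign +) -> bounds (-13/8, -3/2), value = -25/16
Edge 7: R (sign -) -> bounds (-13/8, -25/16), value = -51/32
Edge 8: B (sign +) -> bounds (-51/32, -25/16), value = -101/64
Game value = -101/64

-101/64


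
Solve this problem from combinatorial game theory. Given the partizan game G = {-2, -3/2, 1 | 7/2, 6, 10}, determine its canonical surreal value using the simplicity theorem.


Left options: {-2, -3/2, 1}, max = 1
Right options: {7/2, 6, 10}, min = 7/2
All options are numbers and max(Left) < min(Right), so by the simplicity theorem the value is the simplest (earliest-born) number strictly between 1 and 7/2.
Integers 2 through 3 all lie strictly between 1 and 7/2.
Among integers, the simplest (lowest birthday = smallest |n|; 0 is born on day 0, +-n on day n) is 2.
No non-integer in the interval can be simpler: if x is a non-integer in the interval, then floor(x) or ceil(x) also lies in the interval (the interval contains an integer), and both are proper prefixes of x's sign expansion, i.e. born earlier. So the game value is 2.
Game value = 2

2


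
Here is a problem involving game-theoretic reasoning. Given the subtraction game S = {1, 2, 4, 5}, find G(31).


The subtraction set is S = {1, 2, 4, 5}.
G(k) = mex{ G(k - s) : s in S, s <= k }. We compute iteratively: G(0) = 0.
G(1) = mex({0}) = 1
G(2) = mex({0, 1}) = 2
G(3) = mex({1, 2}) = 0
G(4) = mex({0, 2}) = 1
G(5) = mex({0, 1}) = 2
G(6) = mex({1, 2}) = 0
G(7) = mex({0, 2}) = 1
Observe that G(3)..G(7) = 0, 1, 2, 0, 1 repeats G(0)..G(4) = 0, 1, 2, 0, 1.
For k >= max(S) = 5, G(k) is determined by the previous 5 values G(k-5)..G(k-1); a window of 5 consecutive values has recurred shifted by 3, so by induction G(k + 3) = G(k) for all k >= 0: the sequence is periodic from the start with period 3.
One period: G(0..2) = 0, 1, 2.
31 mod 3 = 1, so G(31) = G(1) = 1.

1


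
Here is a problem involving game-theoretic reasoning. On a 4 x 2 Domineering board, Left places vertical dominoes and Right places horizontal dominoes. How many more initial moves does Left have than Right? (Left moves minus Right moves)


Board is 4 x 2 (rows x cols).
Left (vertical) placements: (rows-1) * cols = 3 * 2 = 6
Right (horizontal) placements: rows * (cols-1) = 4 * 1 = 4
Advantage = Left - Right = 6 - 4 = 2

2


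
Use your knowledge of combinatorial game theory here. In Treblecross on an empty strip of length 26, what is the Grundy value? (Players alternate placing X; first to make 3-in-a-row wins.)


Treblecross: place X on empty cells; 3-in-a-row wins.
Playing within two cells of an existing X lets the opponent win at once, so sensible play treats the cells i-2..i+2 around each X as dead. The player left with no safe cell loses, so this is a normal-play take-away game on strips of safe cells.
Placing X at cell i (0-indexed) of a strip of k safe cells leaves independent strips of sizes max(0, i-2) and max(0, k-i-3). Hence G(k) = mex{ G(max(0,i-2)) XOR G(max(0,k-i-3)) : 0 <= i < k }, with G(0) = 0.
G(1): splits (0,0):0^0=0 -> mex({0}) = 1
G(2): splits (0,0):0^0=0 -> mex({0}) = 1
G(3): splits (0,0):0^0=0 -> mex({0}) = 1
G(4): splits (0,1):0^1=1 (0,0):0^0=0 -> mex({0, 1}) = 2
G(5): splits (0,2):0^1=1 (0,1):0^1=1 (0,0):0^0=0 -> mex({0, 1}) = 2
G(6) = mex({1}) = 0
G(7) = mex({0, 1, 2}) = 3
G(8) = mex({0, 1, 2}) = 3
G(9) = mex({0, 2}) = 1
G(10) = mex({0, 2, 3}) = 1
G(11) = mex({0, 3}) = 1
G(12) = mex({1, 3}) = 0
G(13) = mex({0, 1, 2, 3}) = 4
G(14) = mex({0, 1, 2}) = 3
G(15) = mex({0, 1, 2}) = 3
G(16) = mex({0, 1, 2, 4}) = 3
G(17) = mex({0, 1, 3, 4}) = 2
G(18) = mex({0, 1, 3, 4}) = 2
G(19) = mex({0, 1, 3, 5}) = 2
G(20) = mex({0, 1, 2, 3, 5}) = 4
G(21) = mex({0, 1, 2, 3, 5}) = 4
G(22) = mex({1, 2, 6}) = 0
G(23) = mex({0, 1, 2, 3, 4, 6}) = 5
G(24) = mex({0, 1, 2, 3, 4}) = 5
G(25) = mex({0, 1, 3, 4, 7}) = 2
G(26) = mex({0, 1, 3, 4, 5, 7}) = 2
Therefore G(26) = 2.

2


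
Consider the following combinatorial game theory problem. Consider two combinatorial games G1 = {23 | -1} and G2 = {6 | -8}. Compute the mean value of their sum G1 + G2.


G1 = {23 | -1}, G2 = {6 | -8}
Each is a switch {a | b} with numbers a > b; its mean value is (a + b)/2, and mean value is additive over game sums: m(G1 + G2) = m(G1) + m(G2).
Mean of G1 = (23 + (-1))/2 = 22/2 = 11
Mean of G2 = (6 + (-8))/2 = -2/2 = -1
Mean of G1 + G2 = 11 + -1 = 10

10


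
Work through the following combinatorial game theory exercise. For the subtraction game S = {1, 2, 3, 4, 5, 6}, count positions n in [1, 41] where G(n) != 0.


Subtraction set S = {1, 2, 3, 4, 5, 6}, so G(n) = n mod 7.
G(n) = 0 when n is a multiple of 7.
Multiples of 7 in [1, 41]: 5
N-positions (nonzero Grundy) = 41 - 5 = 36

36


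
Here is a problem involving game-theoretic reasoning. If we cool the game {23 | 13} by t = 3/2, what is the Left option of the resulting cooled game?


Original game: {23 | 13} (a switch {a | b} with a > b).
Cooling by t (for t below the temperature (a - b)/2 = 5) taxes each move by t: {a | b} cooled by t is {a - t | b + t}.
Cooling amount: t = 3/2
Cooled Left option: 23 - 3/2 = 43/2
Cooled Right option: 13 + 3/2 = 29/2
Cooled game: {43/2 | 29/2}
Left option = 43/2

43/2


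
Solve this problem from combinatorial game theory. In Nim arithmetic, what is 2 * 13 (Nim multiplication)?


Nim multiplication is bilinear over XOR: (u XOR v) * w = (u*w) XOR (v*w).
So we split each operand into its bit components and XOR the pairwise Nim products.
2 = 2 (as XOR of powers of 2).
13 = 1 + 4 + 8 (as XOR of powers of 2).
Using the standard Nim-product table on single bits:
  2*2 = 3,   2*4 = 8,   2*8 = 12,
  4*4 = 6,   4*8 = 11,  8*8 = 13,
and  1*x = x (identity), k*l = l*k (commutative).
Pairwise Nim products:
  2 * 1 = 2
  2 * 4 = 8
  2 * 8 = 12
XOR them: 2 XOR 8 XOR 12 = 6.
Result: 2 * 13 = 6 (in Nim).

6


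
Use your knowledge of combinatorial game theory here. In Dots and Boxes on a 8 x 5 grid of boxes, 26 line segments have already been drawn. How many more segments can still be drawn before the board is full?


Grid: 8 x 5 boxes, i.e. 9 rows and 6 columns of dots.
Horizontal edges: (rows + 1) * cols = 9 * 5 = 45
Vertical edges: rows * (cols + 1) = 8 * 6 = 48
Total edges: 45 + 48 = 93
Edges drawn: 26
Remaining: 93 - 26 = 67

67


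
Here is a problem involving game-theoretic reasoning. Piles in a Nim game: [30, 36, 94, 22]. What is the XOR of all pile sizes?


We need the XOR (exclusive or) of all pile sizes.
After XOR-ing pile 1 (size 30): 0 XOR 30 = 30
After XOR-ing pile 2 (size 36): 30 XOR 36 = 58
After XOR-ing pile 3 (size 94): 58 XOR 94 = 100
After XOR-ing pile 4 (size 22): 100 XOR 22 = 114
The Nim-value of this position is 114.

114


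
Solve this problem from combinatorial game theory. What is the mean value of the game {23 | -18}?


Game = {23 | -18}, a switch {a | b} with numbers a > b.
Its thermograph has left wall a - t and right wall b + t, which meet at t = (a - b)/2, where both equal (a + b)/2. So the mast (mean value) is at (a + b)/2.
Mean = (23 + (-18))/2 = 5/2 = 5/2

5/2


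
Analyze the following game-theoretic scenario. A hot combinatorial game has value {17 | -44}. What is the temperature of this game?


The game is {17 | -44}, a switch {a | b} with numbers a > b.
Cooling {a | b} by t gives {a - t | b + t}, which stops being hot when a - t = b + t, i.e. at t = (a - b)/2. So the temperature of a switch is (a - b)/2.
Temperature = (Left option - Right option) / 2
= (17 - (-44)) / 2
= 61 / 2
= 61/2

61/2


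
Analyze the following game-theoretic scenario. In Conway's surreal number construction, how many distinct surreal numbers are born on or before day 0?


Day 0: {|} = 0 is born. Count = 1.
Day n: the number of surreal numbers born by day n is 2^(n+1) - 1.
By day 0: 2^1 - 1 = 1
By day 0: 1 surreal numbers.

1


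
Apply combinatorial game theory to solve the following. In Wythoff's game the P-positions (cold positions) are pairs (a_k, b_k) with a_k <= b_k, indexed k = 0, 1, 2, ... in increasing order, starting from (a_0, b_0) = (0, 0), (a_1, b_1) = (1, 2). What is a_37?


By Wythoff's theorem, a_k = floor(k * phi) and b_k = floor(k * phi^2) = a_k + k, where phi = (1 + sqrt(5))/2 is the golden ratio.
phi = (1 + sqrt(5))/2 = 1.618034
k = 37
k * phi = 37 * 1.618034 = 59.867258
a_37 = floor(k * phi) = 59

59


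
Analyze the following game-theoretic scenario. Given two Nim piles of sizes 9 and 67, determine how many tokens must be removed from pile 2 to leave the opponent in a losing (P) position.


Piles: 9 and 67
Current XOR: 9 XOR 67 = 74 (non-zero, so this is an N-position).
To make the XOR zero, we need to find a move that balances the piles.
For pile 2 (size 67): target = 67 XOR 74 = 9
We reduce pile 2 from 67 to 9.
Tokens removed: 67 - 9 = 58
Verification: 9 XOR 9 = 0

58


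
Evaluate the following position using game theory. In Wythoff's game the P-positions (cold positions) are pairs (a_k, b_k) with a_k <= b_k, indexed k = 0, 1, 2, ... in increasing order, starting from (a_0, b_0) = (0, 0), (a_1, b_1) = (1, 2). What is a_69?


By Wythoff's theorem, a_k = floor(k * phi) and b_k = floor(k * phi^2) = a_k + k, where phi = (1 + sqrt(5))/2 is the golden ratio.
phi = (1 + sqrt(5))/2 = 1.618034
k = 69
k * phi = 69 * 1.618034 = 111.644345
a_69 = floor(k * phi) = 111

111


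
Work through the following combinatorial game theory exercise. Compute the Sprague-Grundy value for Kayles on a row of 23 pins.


Kayles: a move removes 1 or 2 adjacent pins from a contiguous row.
Removing pins from a row of k leaves two independent rows (a, b) with a + b = k - 1 (one pin) or a + b = k - 2 (two pins); an end removal gives a = 0.
By Sprague-Grundy, G(k) = mex{ G(a) XOR G(b) } over all these splits. G(0) = 0.
G(1): splits (0,0):0^0=0 -> mex({0}) = 1
G(2): splits (0,1):0^1=1 (0,0):0^0=0 -> mex({0, 1}) = 2
G(3): splits (0,2):0^2=2 (1,1):1^1=0 (0,1):0^1=1 -> mex({0, 1, 2}) = 3
G(4): splits (0,3):0^3=3 (1,2):1^2=3 (0,2):0^2=2 (1,1):1^1=0 -> mex({0, 2, 3}) = 1
G(5): splits (0,4):0^1=1 (1,3):1^3=2 (2,2):2^2=0 (0,3):0^3=3 (1,2):1^2=3 -> mex({0, 1, 2, 3}) = 4
G(6) = mex({0, 1, 2, 4}) = 3
G(7) = mex({0, 1, 3, 4, 5}) = 2
G(8) = mex({0, 2, 3, 5, 6}) = 1
G(9) = mex({0, 1, 2, 3, 6, 7}) = 4
G(10) = mex({0, 1, 3, 4, 5, 7}) = 2
G(11) = mex({0, 1, 2, 3, 4, 5}) = 6
G(12) = mex({0, 1, 2, 3, 5, 6, 7}) = 4
G(13) = mex({0, 2, 3, 4, 6, 7}) = 1
G(14) = mex({0, 1, 4, 5, 6, 7}) = 2
G(15) = mex({0, 1, 2, 3, 4, 5, 6}) = 7
G(16) = mex({0, 2, 3, 5, 6, 7}) = 1
G(17) = mex({0, 1, 2, 3, 5, 6, 7}) = 4
G(18) = mex({0, 1, 2, 4, 5, 6}) = 3
G(19) = mex({0, 1, 3, 4, 5, 7}) = 2
G(20) = mex({0, 2, 3, 4, 5, 6, 7}) = 1
G(21) = mex({0, 1, 2, 3, 5, 6, 7}) = 4
G(22) = mex({0, 1, 2, 3, 4, 5, 7}) = 6
G(23) = mex({0, 1, 2, 3, 4, 5, 6}) = 7
Therefore G(23) = 7.

7


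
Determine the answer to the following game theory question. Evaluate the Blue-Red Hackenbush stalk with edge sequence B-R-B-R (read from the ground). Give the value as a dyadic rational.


Edges (from ground): B-R-B-R
By Berlekamp's sign-expansion rule, a Blue-Red Hackenbush stalk has the value of the surreal number whose sign sequence is the edge sequence with B -> + and R -> -.
Sign sequence: +-+-
Trace the sign expansion in the surreal number tree, starting from 0:
Edge 1: B (sign +) -> bounds (0, +inf), value = 1
Edge 2: R (sign -) -> bounds (0, 1), value = 1/2
Edge 3: B (sign +) -> bounds (1/2, 1), value = 3/4
Edge 4: R (sign -) -> bounds (1/2, 3/4), value = 5/8
Game value = 5/8

5/8


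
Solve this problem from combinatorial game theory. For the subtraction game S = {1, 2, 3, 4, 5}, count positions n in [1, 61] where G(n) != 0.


Subtraction set S = {1, 2, 3, 4, 5}, so G(n) = n mod 6.
G(n) = 0 when n is a multiple of 6.
Multiples of 6 in [1, 61]: 10
N-positions (nonzero Grundy) = 61 - 10 = 51

51


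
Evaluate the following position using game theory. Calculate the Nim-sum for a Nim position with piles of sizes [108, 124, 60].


We need the XOR (exclusive or) of all pile sizes.
After XOR-ing pile 1 (size 108): 0 XOR 108 = 108
After XOR-ing pile 2 (size 124): 108 XOR 124 = 16
After XOR-ing pile 3 (size 60): 16 XOR 60 = 44
The Nim-value of this position is 44.

44


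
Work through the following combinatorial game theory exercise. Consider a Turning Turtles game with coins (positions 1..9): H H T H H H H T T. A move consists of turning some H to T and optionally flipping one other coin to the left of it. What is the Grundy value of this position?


Coins: H H T H H H H T T
Key fact: a single head at position k behaves exactly like a Nim heap of size k (turning it to T and optionally flipping a coin at j < k corresponds to moving the heap from k to j, or to 0), and heads combine as a disjunctive sum (two heads at the same place would cancel, matching j XOR j = 0). So the Nim-value is the XOR of the 1-indexed positions of the heads.
Face-up positions (1-indexed): [1, 2, 4, 5, 6, 7]
XOR 0 with 1: 0 XOR 1 = 1
XOR 1 with 2: 1 XOR 2 = 3
XOR 3 with 4: 3 XOR 4 = 7
XOR 7 with 5: 7 XOR 5 = 2
XOR 2 with 6: 2 XOR 6 = 4
XOR 4 with 7: 4 XOR 7 = 3
Nim-value = 3

3


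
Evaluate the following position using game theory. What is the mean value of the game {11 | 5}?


Game = {11 | 5}, a switch {a | b} with numbers a > b.
Its thermograph has left wall a - t and right wall b + t, which meet at t = (a - b)/2, where both equal (a + b)/2. So the mast (mean value) is at (a + b)/2.
Mean = (11 + (5))/2 = 16/2 = 8

8


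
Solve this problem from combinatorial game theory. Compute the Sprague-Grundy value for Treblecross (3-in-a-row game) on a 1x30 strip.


Treblecross: place X on empty cells; 3-in-a-row wins.
Playing within two cells of an existing X lets the opponent win at once, so sensible play treats the cells i-2..i+2 around each X as dead. The player left with no safe cell loses, so this is a normal-play take-away game on strips of safe cells.
Placing X at cell i (0-indexed) of a strip of k safe cells leaves independent strips of sizes max(0, i-2) and max(0, k-i-3). Hence G(k) = mex{ G(max(0,i-2)) XOR G(max(0,k-i-3)) : 0 <= i < k }, with G(0) = 0.
G(1): splits (0,0):0^0=0 -> mex({0}) = 1
G(2): splits (0,0):0^0=0 -> mex({0}) = 1
G(3): splits (0,0):0^0=0 -> mex({0}) = 1
G(4): splits (0,1):0^1=1 (0,0):0^0=0 -> mex({0, 1}) = 2
G(5): splits (0,2):0^1=1 (0,1):0^1=1 (0,0):0^0=0 -> mex({0, 1}) = 2
G(6) = mex({1}) = 0
G(7) = mex({0, 1, 2}) = 3
G(8) = mex({0, 1, 2}) = 3
G(9) = mex({0, 2}) = 1
G(10) = mex({0, 2, 3}) = 1
G(11) = mex({0, 3}) = 1
G(12) = mex({1, 3}) = 0
G(13) = mex({0, 1, 2, 3}) = 4
G(14) = mex({0, 1, 2}) = 3
G(15) = mex({0, 1, 2}) = 3
G(16) = mex({0, 1, 2, 4}) = 3
G(17) = mex({0, 1, 3, 4}) = 2
G(18) = mex({0, 1, 3, 4}) = 2
G(19) = mex({0, 1, 3, 5}) = 2
G(20) = mex({0, 1, 2, 3, 5}) = 4
G(21) = mex({0, 1, 2, 3, 5}) = 4
G(22) = mex({1, 2, 6}) = 0
G(23) = mex({0, 1, 2, 3, 4, 6}) = 5
G(24) = mex({0, 1, 2, 3, 4}) = 5
G(25) = mex({0, 1, 3, 4, 7}) = 2
G(26) = mex({0, 1, 3, 4, 5, 7}) = 2
G(27) = mex({0, 1, 3, 5}) = 2
G(28) = mex({0, 1, 2, 5}) = 3
G(29) = mex({0, 1, 2, 4, 5, 6}) = 3
G(30) = mex({1, 2, 4, 6}) = 0
Therefore G(30) = 0.

0


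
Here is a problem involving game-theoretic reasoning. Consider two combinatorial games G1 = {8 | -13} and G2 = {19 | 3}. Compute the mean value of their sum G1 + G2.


G1 = {8 | -13}, G2 = {19 | 3}
Each is a switch {a | b} with numbers a > b; its mean value is (a + b)/2, and mean value is additive over game sums: m(G1 + G2) = m(G1) + m(G2).
Mean of G1 = (8 + (-13))/2 = -5/2 = -5/2
Mean of G2 = (19 + (3))/2 = 22/2 = 11
Mean of G1 + G2 = -5/2 + 11 = 17/2

17/2


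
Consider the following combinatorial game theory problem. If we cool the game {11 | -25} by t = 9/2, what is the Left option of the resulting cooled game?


Original game: {11 | -25} (a switch {a | b} with a > b).
Cooling by t (for t below the temperature (a - b)/2 = 18) taxes each move by t: {a | b} cooled by t is {a - t | b + t}.
Cooling amount: t = 9/2
Cooled Left option: 11 - 9/2 = 13/2
Cooled Right option: -25 + 9/2 = -41/2
Cooled game: {13/2 | -41/2}
Left option = 13/2

13/2


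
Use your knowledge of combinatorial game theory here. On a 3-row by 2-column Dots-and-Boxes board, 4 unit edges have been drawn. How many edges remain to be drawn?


Grid: 3 x 2 boxes, i.e. 4 rows and 3 columns of dots.
Horizontal edges: (rows + 1) * cols = 4 * 2 = 8
Vertical edges: rows * (cols + 1) = 3 * 3 = 9
Total edges: 8 + 9 = 17
Edges drawn: 4
Remaining: 17 - 4 = 13

13


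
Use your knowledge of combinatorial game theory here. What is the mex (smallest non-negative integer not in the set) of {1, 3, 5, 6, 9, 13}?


Set = {1, 3, 5, 6, 9, 13}
0 is NOT in the set. This is the mex.
mex = 0

0


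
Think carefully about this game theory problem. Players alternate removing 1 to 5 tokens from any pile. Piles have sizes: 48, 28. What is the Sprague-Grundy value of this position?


Subtraction set: {1, 2, 3, 4, 5}
For this subtraction set, G(n) = n mod 6 (period = max + 1 = 6).
Pile 1 (size 48): G(48) = 48 mod 6 = 0
Pile 2 (size 28): G(28) = 28 mod 6 = 4
Total Grundy value = XOR of all: 0 XOR 4 = 4

4


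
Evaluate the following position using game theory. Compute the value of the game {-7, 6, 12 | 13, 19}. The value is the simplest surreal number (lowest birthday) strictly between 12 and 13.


Left options: {-7, 6, 12}, max = 12
Right options: {13, 19}, min = 13
All options are numbers and max(Left) < min(Right), so by the simplicity theorem the value is the simplest (earliest-born) number strictly between 12 and 13.
No integer lies strictly between 12 and 13, so the value is the dyadic rational m/2^k in the interval with the smallest k (then m odd); search k = 1, 2, ...:
Denominator 2: 25/2 lies strictly between 12 and 13 -- found.
The simplest number in the interval is 25/2.
Game value = 25/2

25/2


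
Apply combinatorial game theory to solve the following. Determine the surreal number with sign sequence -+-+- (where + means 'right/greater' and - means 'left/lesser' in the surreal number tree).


Sign expansion: -+-+-
Rule: track bounds (lo, hi), initially (-inf, +inf). On '+', the current value becomes lo and we move to the simplest number in (value, hi): value + 1 if hi = +inf, otherwise the midpoint (value + hi)/2. On '-', the current value becomes hi and we move to value - 1 if lo = -inf, otherwise the midpoint (lo + value)/2.
Start at 0.
Step 1: sign = -, move left. Bounds: (-inf, 0). Value = -1
Step 2: sign = +, move right. Bounds: (-1, 0). Value = -1/2
Step 3: sign = -, move left. Bounds: (-1, -1/2). Value = -3/4
Step 4: sign = +, move right. Bounds: (-3/4, -1/2). Value = -5/8
Step 5: sign = -, move left. Bounds: (-3/4, -5/8). Value = -11/16
The surreal number with sign expansion -+-+- is -11/16.

-11/16


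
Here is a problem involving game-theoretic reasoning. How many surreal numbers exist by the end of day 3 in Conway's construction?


Day 0: {|} = 0 is born. Count = 1.
Day n: the number of surreal numbers born by day n is 2^(n+1) - 1.
By day 0: 2^1 - 1 = 1
By day 1: 2^2 - 1 = 3
By day 2: 2^3 - 1 = 7
By day 3: 2^4 - 1 = 15
By day 3: 15 surreal numbers.

15


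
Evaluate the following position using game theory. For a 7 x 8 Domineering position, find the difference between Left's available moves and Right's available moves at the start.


Board is 7 x 8 (rows x cols).
Left (vertical) placements: (rows-1) * cols = 6 * 8 = 48
Right (horizontal) placements: rows * (cols-1) = 7 * 7 = 49
Advantage = Left - Right = 48 - 49 = -1

-1


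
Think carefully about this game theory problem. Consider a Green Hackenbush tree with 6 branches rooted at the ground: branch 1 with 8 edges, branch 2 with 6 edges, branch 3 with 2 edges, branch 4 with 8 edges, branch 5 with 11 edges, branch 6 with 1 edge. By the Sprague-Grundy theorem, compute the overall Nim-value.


The tree has 6 branches from the ground vertex.
In Green Hackenbush, the Nim-value of a simple path of length k is k.
Branch 1: length 8, Nim-value = 8
Branch 2: length 6, Nim-value = 6
Branch 3: length 2, Nim-value = 2
Branch 4: length 8, Nim-value = 8
Branch 5: length 11, Nim-value = 11
Branch 6: length 1, Nim-value = 1
Total Nim-value = XOR of all branch values:
0 XOR 8 = 8
8 XOR 6 = 14
14 XOR 2 = 12
12 XOR 8 = 4
4 XOR 11 = 15
15 XOR 1 = 14
Nim-value of the tree = 14

14


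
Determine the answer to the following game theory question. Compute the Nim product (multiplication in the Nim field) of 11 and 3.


Nim multiplication is bilinear over XOR: (u XOR v) * w = (u*w) XOR (v*w).
So we split each operand into its bit components and XOR the pairwise Nim products.
11 = 1 + 2 + 8 (as XOR of powers of 2).
3 = 1 + 2 (as XOR of powers of 2).
Using the standard Nim-product table on single bits:
  2*2 = 3,   2*4 = 8,   2*8 = 12,
  4*4 = 6,   4*8 = 11,  8*8 = 13,
and  1*x = x (identity), k*l = l*k (commutative).
Pairwise Nim products:
  1 * 1 = 1
  1 * 2 = 2
  2 * 1 = 2
  2 * 2 = 3
  8 * 1 = 8
  8 * 2 = 12
XOR them: 1 XOR 2 XOR 2 XOR 3 XOR 8 XOR 12 = 6.
Result: 11 * 3 = 6 (in Nim).

6


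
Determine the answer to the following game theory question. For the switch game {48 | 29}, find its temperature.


The game is {48 | 29}, a switch {a | b} with numbers a > b.
Cooling {a | b} by t gives {a - t | b + t}, which stops being hot when a - t = b + t, i.e. at t = (a - b)/2. So the temperature of a switch is (a - b)/2.
Temperature = (Left option - Right option) / 2
= (48 - (29)) / 2
= 19 / 2
= 19/2

19/2


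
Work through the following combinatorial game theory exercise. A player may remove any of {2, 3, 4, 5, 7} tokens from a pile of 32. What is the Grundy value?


The subtraction set is S = {2, 3, 4, 5, 7}.
G(k) = mex{ G(k - s) : s in S, s <= k }. We compute iteratively: G(0) = 0.
G(1) = mex({}) = 0
G(2) = mex({0}) = 1
G(3) = mex({0}) = 1
G(4) = mex({0, 1}) = 2
G(5) = mex({0, 1}) = 2
G(6) = mex({0, 1, 2}) = 3
G(7) = mex({0, 1, 2}) = 3
G(8) = mex({0, 1, 2, 3}) = 4
G(9) = mex({1, 2, 3}) = 0
G(10) = mex({1, 2, 3, 4}) = 0
G(11) = mex({0, 2, 3, 4}) = 1
G(12) = mex({0, 2, 3, 4}) = 1
G(13) = mex({0, 1, 3, 4}) = 2
G(14) = mex({0, 1, 3}) = 2
G(15) = mex({0, 1, 2, 4}) = 3
Observe that G(9)..G(15) = 0, 0, 1, 1, 2, 2, 3 repeats G(0)..G(6) = 0, 0, 1, 1, 2, 2, 3.
For k >= max(S) = 7, G(k) is determined by the previous 7 values G(k-7)..G(k-1); a window of 7 consecutive values has recurred shifted by 9, so by induction G(k + 9) = G(k) for all k >= 0: the sequence is periodic from the start with period 9.
One period: G(0..8) = 0, 0, 1, 1, 2, 2, 3, 3, 4.
32 mod 9 = 5, so G(32) = G(5) = 2.

2


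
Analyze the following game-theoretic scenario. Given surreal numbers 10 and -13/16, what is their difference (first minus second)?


x = 10, y = -13/16
Converting to common denominator: 16
x = 160/16, y = -13/16
x - y = 10 - -13/16 = 173/16

173/16


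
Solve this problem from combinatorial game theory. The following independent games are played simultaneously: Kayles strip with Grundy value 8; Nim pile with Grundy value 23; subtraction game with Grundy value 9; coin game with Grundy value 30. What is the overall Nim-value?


By the Sprague-Grundy theorem, the Grundy value of a sum of games is the XOR of individual Grundy values.
Kayles strip: Grundy value = 8. Running XOR: 0 XOR 8 = 8
Nim pile: Grundy value = 23. Running XOR: 8 XOR 23 = 31
subtraction game: Grundy value = 9. Running XOR: 31 XOR 9 = 22
coin game: Grundy value = 30. Running XOR: 22 XOR 30 = 8
The combined Grundy value is 8.

8


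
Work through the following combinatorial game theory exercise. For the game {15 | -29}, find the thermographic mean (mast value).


Game = {15 | -29}, a switch {a | b} with numbers a > b.
Its thermograph has left wall a - t and right wall b + t, which meet at t = (a - b)/2, where both equal (a + b)/2. So the mast (mean value) is at (a + b)/2.
Mean = (15 + (-29))/2 = -14/2 = -7

-7


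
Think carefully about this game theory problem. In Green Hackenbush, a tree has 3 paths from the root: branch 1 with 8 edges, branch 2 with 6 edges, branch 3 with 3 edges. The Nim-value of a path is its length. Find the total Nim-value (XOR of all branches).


The tree has 3 branches from the ground vertex.
In Green Hackenbush, the Nim-value of a simple path of length k is k.
Branch 1: length 8, Nim-value = 8
Branch 2: length 6, Nim-value = 6
Branch 3: length 3, Nim-value = 3
Total Nim-value = XOR of all branch values:
0 XOR 8 = 8
8 XOR 6 = 14
14 XOR 3 = 13
Nim-value of the tree = 13

13


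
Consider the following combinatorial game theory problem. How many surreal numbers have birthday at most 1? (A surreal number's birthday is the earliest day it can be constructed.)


Day 0: {|} = 0 is born. Count = 1.
Day n: the number of surreal numbers born by day n is 2^(n+1) - 1.
By day 0: 2^1 - 1 = 1
By day 1: 2^2 - 1 = 3
By day 1: 3 surreal numbers.

3


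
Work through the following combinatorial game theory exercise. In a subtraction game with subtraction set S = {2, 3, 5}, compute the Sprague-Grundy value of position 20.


The subtraction set is S = {2, 3, 5}.
G(k) = mex{ G(k - s) : s in S, s <= k }. We compute iteratively: G(0) = 0.
G(1) = mex({}) = 0
G(2) = mex({0}) = 1
G(3) = mex({0}) = 1
G(4) = mex({0, 1}) = 2
G(5) = mex({0, 1}) = 2
G(6) = mex({0, 1, 2}) = 3
G(7) = mex({1, 2}) = 0
G(8) = mex({1, 2, 3}) = 0
G(9) = mex({0, 2, 3}) = 1
G(10) = mex({0, 2}) = 1
G(11) = mex({0, 1, 3}) = 2
Observe that G(7)..G(11) = 0, 0, 1, 1, 2 repeats G(0)..G(4) = 0, 0, 1, 1, 2.
For k >= max(S) = 5, G(k) is determined by the previous 5 values G(k-5)..G(k-1); a window of 5 consecutive values has recurred shifted by 7, so by induction G(k + 7) = G(k) for all k >= 0: the sequence is periodic from the start with period 7.
One period: G(0..6) = 0, 0, 1, 1, 2, 2, 3.
20 mod 7 = 6, so G(20) = G(6) = 3.

3


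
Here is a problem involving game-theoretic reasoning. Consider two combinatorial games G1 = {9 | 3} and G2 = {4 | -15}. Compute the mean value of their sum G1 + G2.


G1 = {9 | 3}, G2 = {4 | -15}
Each is a switch {a | b} with numbers a > b; its mean value is (a + b)/2, and mean value is additive over game sums: m(G1 + G2) = m(G1) + m(G2).
Mean of G1 = (9 + (3))/2 = 12/2 = 6
Mean of G2 = (4 + (-15))/2 = -11/2 = -11/2
Mean of G1 + G2 = 6 + -11/2 = 1/2

1/2


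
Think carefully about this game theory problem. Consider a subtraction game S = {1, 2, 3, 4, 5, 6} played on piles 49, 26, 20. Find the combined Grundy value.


Subtraction set: {1, 2, 3, 4, 5, 6}
For this subtraction set, G(n) = n mod 7 (period = max + 1 = 7).
Pile 1 (size 49): G(49) = 49 mod 7 = 0
Pile 2 (size 26): G(26) = 26 mod 7 = 5
Pile 3 (size 20): G(20) = 20 mod 7 = 6
Total Grundy value = XOR of all: 0 XOR 5 XOR 6 = 3

3


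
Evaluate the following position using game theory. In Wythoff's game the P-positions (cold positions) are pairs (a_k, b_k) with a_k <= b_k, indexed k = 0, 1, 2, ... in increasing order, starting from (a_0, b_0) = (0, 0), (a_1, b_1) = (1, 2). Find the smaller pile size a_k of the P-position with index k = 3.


By Wythoff's theorem, a_k = floor(k * phi) and b_k = floor(k * phi^2) = a_k + k, where phi = (1 + sqrt(5))/2 is the golden ratio.
phi = (1 + sqrt(5))/2 = 1.618034
k = 3
k * phi = 3 * 1.618034 = 4.854102
a_3 = floor(k * phi) = 4

4


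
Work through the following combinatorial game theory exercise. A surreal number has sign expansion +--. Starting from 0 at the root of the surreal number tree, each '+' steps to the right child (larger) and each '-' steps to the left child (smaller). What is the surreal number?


Sign expansion: +--
Rule: track bounds (lo, hi), initially (-inf, +inf). On '+', the current value becomes lo and we move to the simplest number in (value, hi): value + 1 if hi = +inf, otherwise the midpoint (value + hi)/2. On '-', the current value becomes hi and we move to value - 1 if lo = -inf, otherwise the midpoint (lo + value)/2.
Start at 0.
Step 1: sign = +, move right. Bounds: (0, +inf). Value = 1
Step 2: sign = -, move left. Bounds: (0, 1). Value = 1/2
Step 3: sign = -, move left. Bounds: (0, 1/2). Value = 1/4
The surreal number with sign expansion +-- is 1/4.

1/4


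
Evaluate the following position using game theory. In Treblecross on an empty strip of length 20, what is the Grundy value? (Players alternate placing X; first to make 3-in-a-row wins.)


Treblecross: place X on empty cells; 3-in-a-row wins.
Playing within two cells of an existing X lets the opponent win at once, so sensible play treats the cells i-2..i+2 around each X as dead. The player left with no safe cell loses, so this is a normal-play take-away game on strips of safe cells.
Placing X at cell i (0-indexed) of a strip of k safe cells leaves independent strips of sizes max(0, i-2) and max(0, k-i-3). Hence G(k) = mex{ G(max(0,i-2)) XOR G(max(0,k-i-3)) : 0 <= i < k }, with G(0) = 0.
G(1): splits (0,0):0^0=0 -> mex({0}) = 1
G(2): splits (0,0):0^0=0 -> mex({0}) = 1
G(3): splits (0,0):0^0=0 -> mex({0}) = 1
G(4): splits (0,1):0^1=1 (0,0):0^0=0 -> mex({0, 1}) = 2
G(5): splits (0,2):0^1=1 (0,1):0^1=1 (0,0):0^0=0 -> mex({0, 1}) = 2
G(6) = mex({1}) = 0
G(7) = mex({0, 1, 2}) = 3
G(8) = mex({0, 1, 2}) = 3
G(9) = mex({0, 2}) = 1
G(10) = mex({0, 2, 3}) = 1
G(11) = mex({0, 3}) = 1
G(12) = mex({1, 3}) = 0
G(13) = mex({0, 1, 2, 3}) = 4
G(14) = mex({0, 1, 2}) = 3
G(15) = mex({0, 1, 2}) = 3
G(16) = mex({0, 1, 2, 4}) = 3
G(17) = mex({0, 1, 3, 4}) = 2
G(18) = mex({0, 1, 3, 4}) = 2
G(19) = mex({0, 1, 3, 5}) = 2
G(20) = mex({0, 1, 2, 3, 5}) = 4
Therefore G(20) = 4.

4


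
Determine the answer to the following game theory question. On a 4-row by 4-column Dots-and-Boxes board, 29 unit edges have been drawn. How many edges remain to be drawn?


Grid: 4 x 4 boxes, i.e. 5 rows and 5 columns of dots.
Horizontal edges: (rows + 1) * cols = 5 * 4 = 20
Vertical edges: rows * (cols + 1) = 4 * 5 = 20
Total edges: 20 + 20 = 40
Edges drawn: 29
Remaining: 40 - 29 = 11

11


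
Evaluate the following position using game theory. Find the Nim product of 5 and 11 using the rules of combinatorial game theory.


Nim multiplication is bilinear over XOR: (u XOR v) * w = (u*w) XOR (v*w).
So we split each operand into its bit components and XOR the pairwise Nim products.
5 = 1 + 4 (as XOR of powers of 2).
11 = 1 + 2 + 8 (as XOR of powers of 2).
Using the standard Nim-product table on single bits:
  2*2 = 3,   2*4 = 8,   2*8 = 12,
  4*4 = 6,   4*8 = 11,  8*8 = 13,
and  1*x = x (identity), k*l = l*k (commutative).
Pairwise Nim products:
  1 * 1 = 1
  1 * 2 = 2
  1 * 8 = 8
  4 * 1 = 4
  4 * 2 = 8
  4 * 8 = 11
XOR them: 1 XOR 2 XOR 8 XOR 4 XOR 8 XOR 11 = 12.
Result: 5 * 11 = 12 (in Nim).

12


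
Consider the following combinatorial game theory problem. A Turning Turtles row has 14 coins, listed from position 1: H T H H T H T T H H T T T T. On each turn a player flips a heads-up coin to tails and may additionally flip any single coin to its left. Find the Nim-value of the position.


Coins: H T H H T H T T H H T T T T
Key fact: a single head at position k behaves exactly like a Nim heap of size k (turning it to T and optionally flipping a coin at j < k corresponds to moving the heap from k to j, or to 0), and heads combine as a disjunctive sum (two heads at the same place would cancel, matching j XOR j = 0). So the Nim-value is the XOR of the 1-indexed positions of the heads.
Face-up positions (1-indexed): [1, 3, 4, 6, 9, 10]
XOR 0 with 1: 0 XOR 1 = 1
XOR 1 with 3: 1 XOR 3 = 2
XOR 2 with 4: 2 XOR 4 = 6
XOR 6 with 6: 6 XOR 6 = 0
XOR 0 with 9: 0 XOR 9 = 9
XOR 9 with 10: 9 XOR 10 = 3
Nim-value = 3

3


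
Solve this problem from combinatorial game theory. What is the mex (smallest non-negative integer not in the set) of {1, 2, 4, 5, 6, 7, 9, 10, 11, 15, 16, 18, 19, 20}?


Set = {1, 2, 4, 5, 6, 7, 9, 10, 11, 15, 16, 18, 19, 20}
0 is NOT in the set. This is the mex.
mex = 0

0


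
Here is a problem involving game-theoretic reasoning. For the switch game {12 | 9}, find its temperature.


The game is {12 | 9}, a switch {a | b} with numbers a > b.
Cooling {a | b} by t gives {a - t | b + t}, which stops being hot when a - t = b + t, i.e. at t = (a - b)/2. So the temperature of a switch is (a - b)/2.
Temperature = (Left option - Right option) / 2
= (12 - (9)) / 2
= 3 / 2
= 3/2

3/2


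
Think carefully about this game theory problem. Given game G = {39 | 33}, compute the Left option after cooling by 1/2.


Original game: {39 | 33} (a switch {a | b} with a > b).
Cooling by t (for t below the temperature (a - b)/2 = 3) taxes each move by t: {a | b} cooled by t is {a - t | b + t}.
Cooling amount: t = 1/2
Cooled Left option: 39 - 1/2 = 77/2
Cooled Right option: 33 + 1/2 = 67/2
Cooled game: {77/2 | 67/2}
Left option = 77/2

77/2


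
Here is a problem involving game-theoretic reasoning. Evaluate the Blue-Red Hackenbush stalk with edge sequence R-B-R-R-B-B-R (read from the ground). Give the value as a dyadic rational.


Edges (from ground): R-B-R-R-B-B-R
By Berlekamp's sign-expansion rule, a Blue-Red Hackenbush stalk has the value of the surreal number whose sign sequence is the edge sequence with B -> + and R -> -.
Sign sequence: -+--++-
Trace the sign expansion in the surreal number tree, starting from 0:
Edge 1: R (sign -) -> bounds (-inf, 0), value = -1
Edge 2: B (sign +) -> bounds (-1, 0), value = -1/2
Edge 3: R (sign -) -> bounds (-1, -1/2), value = -3/4
Edge 4: R (sign -) -> bounds (-1, -3/4), value = -7/8
Edge 5: B (sign +) -> bounds (-7/8, -3/4), value = -13/16
Edge 6: B (sign +) -> bounds (-13/16, -3/4), value = -25/32
Edge 7: R (sign -) -> bounds (-13/16, -25/32), value = -51/64
Game value = -51/64

-51/64


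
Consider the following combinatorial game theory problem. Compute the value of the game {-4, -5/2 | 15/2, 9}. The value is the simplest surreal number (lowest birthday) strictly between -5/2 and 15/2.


Left options: {-4, -5/2}, max = -5/2
Right options: {15/2, 9}, min = 15/2
All options are numbers and max(Left) < min(Right), so by the simplicity theorem the value is the simplest (earliest-born) number strictly between -5/2 and 15/2.
Integers -2 through 7 all lie strictly between -5/2 and 15/2.
Among integers, the simplest (lowest birthday = smallest |n|; 0 is born on day 0, +-n on day n) is 0.
No non-integer in the interval can be simpler: if x is a non-integer in the interval, then floor(x) or ceil(x) also lies in the interval (the interval contains an integer), and both are proper prefixes of x's sign expansion, i.e. born earlier. So the game value is 0.
Game value = 0

0


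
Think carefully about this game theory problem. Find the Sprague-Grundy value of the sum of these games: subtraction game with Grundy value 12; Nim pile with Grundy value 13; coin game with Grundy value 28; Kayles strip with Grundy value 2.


By the Sprague-Grundy theorem, the Grundy value of a sum of games is the XOR of individual Grundy values.
subtraction game: Grundy value = 12. Running XOR: 0 XOR 12 = 12
Nim pile: Grundy value = 13. Running XOR: 12 XOR 13 = 1
coin game: Grundy value = 28. Running XOR: 1 XOR 28 = 29
Kayles strip: Grundy value = 2. Running XOR: 29 XOR 2 = 31
The combined Grundy value is 31.

31


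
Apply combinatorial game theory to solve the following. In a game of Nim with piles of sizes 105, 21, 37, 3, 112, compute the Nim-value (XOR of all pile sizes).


We need the XOR (exclusive or) of all pile sizes.
After XOR-ing pile 1 (size 105): 0 XOR 105 = 105
After XOR-ing pile 2 (size 21): 105 XOR 21 = 124
After XOR-ing pile 3 (size 37): 124 XOR 37 = 89
After XOR-ing pile 4 (size 3): 89 XOR 3 = 90
After XOR-ing pile 5 (size 112): 90 XOR 112 = 42
The Nim-value of this position is 42.

42


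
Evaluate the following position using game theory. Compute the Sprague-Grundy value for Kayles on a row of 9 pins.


Kayles: a move removes 1 or 2 adjacent pins from a contiguous row.
Removing pins from a row of k leaves two independent rows (a, b) with a + b = k - 1 (one pin) or a + b = k - 2 (two pins); an end removal gives a = 0.
By Sprague-Grundy, G(k) = mex{ G(a) XOR G(b) } over all these splits. G(0) = 0.
G(1): splits (0,0):0^0=0 -> mex({0}) = 1
G(2): splits (0,1):0^1=1 (0,0):0^0=0 -> mex({0, 1}) = 2
G(3): splits (0,2):0^2=2 (1,1):1^1=0 (0,1):0^1=1 -> mex({0, 1, 2}) = 3
G(4): splits (0,3):0^3=3 (1,2):1^2=3 (0,2):0^2=2 (1,1):1^1=0 -> mex({0, 2, 3}) = 1
G(5): splits (0,4):0^1=1 (1,3):1^3=2 (2,2):2^2=0 (0,3):0^3=3 (1,2):1^2=3 -> mex({0, 1, 2, 3}) = 4
G(6) = mex({0, 1, 2, 4}) = 3
G(7) = mex({0, 1, 3, 4, 5}) = 2
G(8) = mex({0, 2, 3, 5, 6}) = 1
G(9) = mex({0, 1, 2, 3, 6, 7}) = 4
Therefore G(9) = 4.

4
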